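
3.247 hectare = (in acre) 1 hectare = 10000 m^2, so 3.247 hectare = 3.247 * 10000 = 32470 m^2. 1 acre = 4046.8564 m^2, so 32470 m^2 = 32470 / 4046.8564 = 8.0235117 acre ≈ 8.024 acre (4 s.f.). Final answer: 8.024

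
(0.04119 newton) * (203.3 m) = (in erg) 8.374e+07. Check: 0.04119 newton = 0.04119 N. 203.3 m is already in m. Combine: 0.04119 N * 203.3 m = 8.373927 J. 1 erg = 1e-07 J, so 8.373927 J = 8.373927 / 1e-07 = 83739270 erg ≈ 8.374e+07 erg (4 s.f.).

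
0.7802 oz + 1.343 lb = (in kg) 1 oz = 0.028349523 kg, so 0.7802 oz = 0.7802 * 0.028349523 = 0.022118298 kg. 1 lb = 0.45359237 kg, so 1.343 lb = 1.343 * 0.45359237 = 0.60917455 kg. Sum: 0.022118298 + 0.60917455 = 0.63129285 kg. Result: 0.63129285 kg ≈ 0.6313 kg (4 s.f.). Final answer: 0.6313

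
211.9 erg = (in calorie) 5.065e-06. Check: 1 erg = 1e-07 J, so 211.9 erg = 211.9 * 1e-07 = 2.119e-05 J. 1 calorie = 4.184 J, so 2.119e-05 J = 2.119e-05 / 4.184 = 5.0645315e-06 calorie ≈ 5.065e-06 calorie (4 s.f.).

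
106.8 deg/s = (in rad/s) 1 deg/s = 0.017453293 rad/s, so 106.8 deg/s = 106.8 * 0.017453293 = 1.8640116 rad/s. Result: 1.8640116 rad/s ≈ 1.864 rad/s (4 s.f.). Final answer: 1.864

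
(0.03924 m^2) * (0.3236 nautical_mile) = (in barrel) 0.03924 m^2 is already in m^2. 1 nautical_mile = 1852 m, so 0.3236 nautical_mile = 0.3236 * 1852 = 599.3072 m. Combine: 0.03924 m^2 * 599.3072 m = 23.516815 m^3. 1 barrel = 0.15898729 m^3, so 23.516815 m^3 = 23.516815 / 0.15898729 = 147.91631 barrel ≈ 147.9 barrel (4 s.f.). Final answer: 147.9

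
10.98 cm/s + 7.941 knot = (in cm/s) 1 cm/s = 0.01 m/s, so 10.98 cm/s = 10.98 * 0.01 = 0.1098 m/s. 1 knot = 0.51444444 m/s, so 7.941 knot = 7.941 * 0.51444444 = 4.0852033 m/s. Sum: 0.1098 + 4.0852033 = 4.1950033 m/s. 1 cm/s = 0.01 m/s, so 4.1950033 m/s = 4.1950033 / 0.01 = 419.50033 cm/s ≈ 419.5 cm/s (4 s.f.). Final answer: 419.5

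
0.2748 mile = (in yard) 1 mile = 1609.344 m, so 0.2748 mile = 0.2748 * 1609.344 = 442.24773 m. 1 yard = 0.9144 m, so 442.24773 m = 442.24773 / 0.9144 = 483.648 yard ≈ 483.6 yard (4 s.f.). Final answer: 483.6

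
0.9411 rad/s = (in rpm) 8.987. Check: 1 rpm = 0.10471976 rad/s, so 0.9411 rad/s = 0.9411 / 0.10471976 = 8.986843 rpm ≈ 8.987 rpm (4 s.f.).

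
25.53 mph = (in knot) 22.18. Check: 1 mph = 0.44704 m/s, so 25.53 mph = 25.53 * 0.44704 = 11.412931 m/s. 1 knot = 0.51444444 m/s, so 11.412931 m/s = 11.412931 / 0.51444444 = 22.184963 knot ≈ 22.18 knot (4 s.f.).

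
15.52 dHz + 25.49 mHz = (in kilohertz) 0.001577. Check: 1 dHz = 0.1 Hz, so 15.52 dHz = 15.52 * 0.1 = 1.552 Hz. 1 mHz = 0.001 Hz, so 25.49 mHz = 25.49 * 0.001 = 0.02549 Hz. Sum: 1.552 + 0.02549 = 1.57749 Hz. 1 kilohertz = 1000 Hz, so 1.57749 Hz = 1.57749 / 1000 = 0.00157749 kilohertz ≈ 0.001577 kilohertz (4 s.f.).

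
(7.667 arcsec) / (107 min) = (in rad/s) 5.79e-09. Check: 1 arcsec = 4.8481368e-06 rad, so 7.667 arcsec = 7.667 * 4.8481368e-06 = 3.7170665e-05 rad. 1 min = 60 s, so 107 min = 107 * 60 = 6420 s. Combine: 3.7170665e-05 rad / 6420 s = 5.7898232e-09 rad/s. Result: 5.7898232e-09 rad/s ≈ 5.79e-09 rad/s (4 s.f.).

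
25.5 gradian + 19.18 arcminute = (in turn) 0.06464. Check: 1 gradian = 0.015707963 rad, so 25.5 gradian = 25.5 * 0.015707963 = 0.40055306 rad. 1 arcminute = 0.00029088821 rad, so 19.18 arcminute = 19.18 * 0.00029088821 = 0.0055792358 rad. Sum: 0.40055306 + 0.0055792358 = 0.4061323 rad. 1 turn = 6.2831853 rad, so 0.4061323 rad = 0.4061323 / 6.2831853 = 0.064637963 turn ≈ 0.06464 turn (4 s.f.).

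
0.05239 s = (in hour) 1.455e-05. Check: 1 hour = 3600 s, so 0.05239 s = 0.05239 / 3600 = 1.4552778e-05 hour ≈ 1.455e-05 hour (4 s.f.).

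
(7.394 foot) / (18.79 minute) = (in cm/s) 0.1999. Check: 1 foot = 0.3048 m, so 7.394 foot = 7.394 * 0.3048 = 2.2536912 m. 1 minute = 60 s, so 18.79 minute = 18.79 * 60 = 1127.4 s. Combine: 2.2536912 m / 1127.4 s = 0.0019990165 m/s. 1 cm/s = 0.01 m/s, so 0.0019990165 m/s = 0.0019990165 / 0.01 = 0.19990165 cm/s ≈ 0.1999 cm/s (4 s.f.).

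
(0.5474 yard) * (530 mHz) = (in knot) 1 yard = 0.9144 m, so 0.5474 yard = 0.5474 * 0.9144 = 0.50054256 m. 1 mHz = 0.001 Hz, so 530 mHz = 530 * 0.001 = 0.53 Hz. Combine: 0.50054256 m * 0.53 Hz = 0.26528756 m/s. 1 knot = 0.51444444 m/s, so 0.26528756 m/s = 0.26528756 / 0.51444444 = 0.51567776 knot ≈ 0.5157 knot (4 s.f.). Final answer: 0.5157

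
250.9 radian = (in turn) 39.93. Check: 250.9 radian = 250.9 rad. 1 turn = 6.2831853 rad, so 250.9 rad = 250.9 / 6.2831853 = 39.931975 turn ≈ 39.93 turn (4 s.f.).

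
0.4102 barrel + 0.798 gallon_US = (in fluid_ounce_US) 2307. Check: 1 barrel = 0.15898729 m^3, so 0.4102 barrel = 0.4102 * 0.15898729 = 0.065216588 m^3. 1 gallon_US = 0.0037854118 m^3, so 0.798 gallon_US = 0.798 * 0.0037854118 = 0.0030207586 m^3. Sum: 0.065216588 + 0.0030207586 = 0.068237347 m^3. 1 fluid_ounce_US = 2.957353e-05 m^3, so 0.068237347 m^3 = 0.068237347 / 2.957353e-05 = 2307.3792 fluid_ounce_US ≈ 2307 fluid_ounce_US (4 s.f.).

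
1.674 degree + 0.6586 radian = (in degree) 39.41. Check: 1 degree = 0.017453293 rad, so 1.674 degree = 1.674 * 0.017453293 = 0.029216812 rad. 0.6586 radian = 0.6586 rad. Sum: 0.029216812 + 0.6586 = 0.68781681 rad. 1 degree = 0.017453293 rad, so 0.68781681 rad = 0.68781681 / 0.017453293 = 39.409 degree ≈ 39.41 degree (4 s.f.).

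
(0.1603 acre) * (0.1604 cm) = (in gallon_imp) 1 acre = 4046.8564 m^2, so 0.1603 acre = 0.1603 * 4046.8564 = 648.71108 m^2. 1 cm = 0.01 m, so 0.1604 cm = 0.1604 * 0.01 = 0.001604 m. Combine: 648.71108 m^2 * 0.001604 m = 1.0405326 m^3. 1 gallon_imp = 0.00454609 m^3, so 1.0405326 m^3 = 1.0405326 / 0.00454609 = 228.88517 gallon_imp ≈ 228.9 gallon_imp (4 s.f.). Final answer: 228.9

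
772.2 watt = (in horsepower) 1.036. Check: 772.2 watt = 772.2 W. 1 horsepower = 745.69987 W, so 772.2 W = 772.2 / 745.69987 = 1.0355373 horsepower ≈ 1.036 horsepower (4 s.f.).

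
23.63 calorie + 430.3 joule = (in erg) 5.292e+09. Check: 1 calorie = 4.184 J, so 23.63 calorie = 23.63 * 4.184 = 98.86792 J. 430.3 joule = 430.3 J. Sum: 98.86792 + 430.3 = 529.16792 J. 1 erg = 1e-07 J, so 529.16792 J = 529.16792 / 1e-07 = 5.2916792e+09 erg ≈ 5.292e+09 erg (4 s.f.).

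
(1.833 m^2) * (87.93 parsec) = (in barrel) 3.128e+19. Check: 1.833 m^2 is already in m^2. 1 parsec = 3.0856776e+16 m, so 87.93 parsec = 87.93 * 3.0856776e+16 = 2.7132363e+18 m. Combine: 1.833 m^2 * 2.7132363e+18 m = 4.9733621e+18 m^3. 1 barrel = 0.15898729 m^3, so 4.9733621e+18 m^3 = 4.9733621e+18 / 0.15898729 = 3.1281507e+19 barrel ≈ 3.128e+19 barrel (4 s.f.).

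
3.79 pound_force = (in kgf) 1.719. Check: 1 pound_force = 4.4482216 N, so 3.79 pound_force = 3.79 * 4.4482216 = 16.85876 N. 1 kgf = 9.80665 N, so 16.85876 N = 16.85876 / 9.80665 = 1.7191151 kgf ≈ 1.719 kgf (4 s.f.).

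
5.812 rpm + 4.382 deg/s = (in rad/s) 1 rpm = 0.10471976 rad/s, so 5.812 rpm = 5.812 * 0.10471976 = 0.60863122 rad/s. 1 deg/s = 0.017453293 rad/s, so 4.382 deg/s = 4.382 * 0.017453293 = 0.076480328 rad/s. Sum: 0.60863122 + 0.076480328 = 0.68511154 rad/s. Result: 0.68511154 rad/s ≈ 0.6851 rad/s (4 s.f.). Final answer: 0.6851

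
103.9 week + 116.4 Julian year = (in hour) 1 week = 604800 s, so 103.9 week = 103.9 * 604800 = 62838720 s. 1 Julian year = 31557600 s, so 116.4 Julian year = 116.4 * 31557600 = 3.6733046e+09 s. Sum: 62838720 + 3.6733046e+09 = 3.7361434e+09 s. 1 hour = 3600 s, so 3.7361434e+09 s = 3.7361434e+09 / 3600 = 1037817.6 hour ≈ 1.038e+06 hour (4 s.f.). Final answer: 1.038e+06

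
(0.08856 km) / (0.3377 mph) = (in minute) 1 km = 1000 m, so 0.08856 km = 0.08856 * 1000 = 88.56 m. 1 mph = 0.44704 m/s, so 0.3377 mph = 0.3377 * 0.44704 = 0.15096541 m/s. Combine: 88.56 m / 0.15096541 m/s = 586.62445 s. 1 minute = 60 s, so 586.62445 s = 586.62445 / 60 = 9.7770742 minute ≈ 9.777 minute (4 s.f.). Final answer: 9.777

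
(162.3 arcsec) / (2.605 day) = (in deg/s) 2.003e-07. Check: 1 arcsec = 4.8481368e-06 rad, so 162.3 arcsec = 162.3 * 4.8481368e-06 = 0.0007868526 rad. 1 day = 86400 s, so 2.605 day = 2.605 * 86400 = 225072 s. Combine: 0.0007868526 rad / 225072 s = 3.496004e-09 rad/s. 1 deg/s = 0.017453293 rad/s, so 3.496004e-09 rad/s = 3.496004e-09 / 0.017453293 = 2.0030627e-07 deg/s ≈ 2.003e-07 deg/s (4 s.f.).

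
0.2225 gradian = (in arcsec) 720.9. Check: 1 gradian = 0.015707963 rad, so 0.2225 gradian = 0.2225 * 0.015707963 = 0.0034950218 rad. 1 arcsec = 4.8481368e-06 rad, so 0.0034950218 rad = 0.0034950218 / 4.8481368e-06 = 720.9 arcsec.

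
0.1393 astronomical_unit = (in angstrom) 1 astronomical_unit = 1.4959787e+11 m, so 0.1393 astronomical_unit = 0.1393 * 1.4959787e+11 = 2.0838983e+10 m. 1 angstrom = 1e-10 m, so 2.0838983e+10 m = 2.0838983e+10 / 1e-10 = 2.0838983e+20 angstrom ≈ 2.084e+20 angstrom (4 s.f.). Final answer: 2.084e+20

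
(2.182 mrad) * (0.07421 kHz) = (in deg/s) 9.278. Check: 1 mrad = 0.001 rad, so 2.182 mrad = 2.182 * 0.001 = 0.002182 rad. 1 kHz = 1000 Hz, so 0.07421 kHz = 0.07421 * 1000 = 74.21 Hz. Combine: 0.002182 rad * 74.21 Hz = 0.16192622 rad/s. 1 deg/s = 0.017453293 rad/s, so 0.16192622 rad/s = 0.16192622 / 0.017453293 = 9.277689 deg/s ≈ 9.278 deg/s (4 s.f.).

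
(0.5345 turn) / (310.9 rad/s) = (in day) 1 turn = 6.2831853 rad, so 0.5345 turn = 0.5345 * 6.2831853 = 3.3583625 rad. 310.9 rad/s is already in rad/s. Combine: 3.3583625 rad / 310.9 rad/s = 0.010802067 s. 1 day = 86400 s, so 0.010802067 s = 0.010802067 / 86400 = 1.2502392e-07 day ≈ 1.25e-07 day (4 s.f.). Final answer: 1.25e-07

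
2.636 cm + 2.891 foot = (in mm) 1 cm = 0.01 m, so 2.636 cm = 2.636 * 0.01 = 0.02636 m. 1 foot = 0.3048 m, so 2.891 foot = 2.891 * 0.3048 = 0.8811768 m. Sum: 0.02636 + 0.8811768 = 0.9075368 m. 1 mm = 0.001 m, so 0.9075368 m = 0.9075368 / 0.001 = 907.5368 mm ≈ 907.5 mm (4 s.f.). Final answer: 907.5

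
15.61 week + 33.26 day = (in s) 1 week = 604800 s, so 15.61 week = 15.61 * 604800 = 9440928 s. 1 day = 86400 s, so 33.26 day = 33.26 * 86400 = 2873664 s. Sum: 9440928 + 2873664 = 12314592 s. Result: 12314592 s ≈ 1.231e+07 s (4 s.f.). Final answer: 1.231e+07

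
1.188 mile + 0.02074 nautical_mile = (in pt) 1 mile = 1609.344 m, so 1.188 mile = 1.188 * 1609.344 = 1911.9007 m. 1 nautical_mile = 1852 m, so 0.02074 nautical_mile = 0.02074 * 1852 = 38.41048 m. Sum: 1911.9007 + 38.41048 = 1950.3112 m. 1 pt = 0.00035277778 m, so 1950.3112 m = 1950.3112 / 0.00035277778 = 5528441.1 pt ≈ 5.528e+06 pt (4 s.f.). Final answer: 5.528e+06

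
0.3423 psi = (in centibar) 1 psi = 6894.7573 Pa, so 0.3423 psi = 0.3423 * 6894.7573 = 2360.0754 Pa. 1 centibar = 1000 Pa, so 2360.0754 Pa = 2360.0754 / 1000 = 2.3600754 centibar ≈ 2.36 centibar (4 s.f.). Final answer: 2.36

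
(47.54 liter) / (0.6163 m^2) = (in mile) 4.793e-05. Check: 1 liter = 0.001 m^3, so 47.54 liter = 47.54 * 0.001 = 0.04754 m^3. 0.6163 m^2 is already in m^2. Combine: 0.04754 m^3 / 0.6163 m^2 = 0.077137758 m. 1 mile = 1609.344 m, so 0.077137758 m = 0.077137758 / 1609.344 = 4.793118e-05 mile ≈ 4.793e-05 mile (4 s.f.).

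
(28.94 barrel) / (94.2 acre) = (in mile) 7.5e-09. Check: 1 barrel = 0.15898729 m^3, so 28.94 barrel = 28.94 * 0.15898729 = 4.6010923 m^3. 1 acre = 4046.8564 m^2, so 94.2 acre = 94.2 * 4046.8564 = 381213.87 m^2. Combine: 4.6010923 m^3 / 381213.87 m^2 = 1.2069583e-05 m. 1 mile = 1609.344 m, so 1.2069583e-05 m = 1.2069583e-05 / 1609.344 = 7.4996909e-09 mile ≈ 7.5e-09 mile (4 s.f.).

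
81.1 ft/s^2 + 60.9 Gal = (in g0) 2.583. Check: 1 ft/s^2 = 0.3048 m/s^2, so 81.1 ft/s^2 = 81.1 * 0.3048 = 24.71928 m/s^2. 1 Gal = 0.01 m/s^2, so 60.9 Gal = 60.9 * 0.01 = 0.609 m/s^2. Sum: 24.71928 + 0.609 = 25.32828 m/s^2. 1 g0 = 9.80665 m/s^2, so 25.32828 m/s^2 = 25.32828 / 9.80665 = 2.5827658 g0 ≈ 2.583 g0 (4 s.f.).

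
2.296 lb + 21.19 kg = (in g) 2.223e+04. Check: 1 lb = 0.45359237 kg, so 2.296 lb = 2.296 * 0.45359237 = 1.0414481 kg. 21.19 kg is already in kg. Sum: 1.0414481 + 21.19 = 22.231448 kg. 1 g = 0.001 kg, so 22.231448 kg = 22.231448 / 0.001 = 22231.448 g ≈ 2.223e+04 g (4 s.f.).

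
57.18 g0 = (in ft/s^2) 1840. Check: 1 g0 = 9.80665 m/s^2, so 57.18 g0 = 57.18 * 9.80665 = 560.74425 m/s^2. 1 ft/s^2 = 0.3048 m/s^2, so 560.74425 m/s^2 = 560.74425 / 0.3048 = 1839.7121 ft/s^2 ≈ 1840 ft/s^2 (4 s.f.).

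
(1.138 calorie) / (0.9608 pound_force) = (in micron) 1.114e+06. Check: 1 calorie = 4.184 J, so 1.138 calorie = 1.138 * 4.184 = 4.761392 J. 1 pound_force = 4.4482216 N, so 0.9608 pound_force = 0.9608 * 4.4482216 = 4.2738513 N. Combine: 4.761392 J / 4.2738513 N = 1.1140753 m. 1 micron = 1e-06 m, so 1.1140753 m = 1.1140753 / 1e-06 = 1114075.3 micron ≈ 1.114e+06 micron (4 s.f.).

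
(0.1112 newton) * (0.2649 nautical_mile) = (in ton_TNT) 0.1112 newton = 0.1112 N. 1 nautical_mile = 1852 m, so 0.2649 nautical_mile = 0.2649 * 1852 = 490.5948 m. Combine: 0.1112 N * 490.5948 m = 54.554142 J. 1 ton_TNT = 4.184e+09 J, so 54.554142 J = 54.554142 / 4.184e+09 = 1.3038753e-08 ton_TNT ≈ 1.304e-08 ton_TNT (4 s.f.). Final answer: 1.304e-08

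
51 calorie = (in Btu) 0.2022. Check: 1 calorie = 4.184 J, so 51 calorie = 51 * 4.184 = 213.384 J. 1 Btu = 1055.0559 J, so 213.384 J = 213.384 / 1055.0559 = 0.20224901 Btu ≈ 0.2022 Btu (4 s.f.).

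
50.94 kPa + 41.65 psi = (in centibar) 1 kPa = 1000 Pa, so 50.94 kPa = 50.94 * 1000 = 50940 Pa. 1 psi = 6894.7573 Pa, so 41.65 psi = 41.65 * 6894.7573 = 287166.64 Pa. Sum: 50940 + 287166.64 = 338106.64 Pa. 1 centibar = 1000 Pa, so 338106.64 Pa = 338106.64 / 1000 = 338.10664 centibar ≈ 338.1 centibar (4 s.f.). Final answer: 338.1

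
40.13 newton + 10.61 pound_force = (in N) 87.33. Check: 40.13 newton = 40.13 N. 1 pound_force = 4.4482216 N, so 10.61 pound_force = 10.61 * 4.4482216 = 47.195631 N. Sum: 40.13 + 47.195631 = 87.325631 N. Result: 87.325631 N ≈ 87.33 N (4 s.f.).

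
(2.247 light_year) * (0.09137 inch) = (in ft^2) 1 light_year = 9.4607305e+15 m, so 2.247 light_year = 2.247 * 9.4607305e+15 = 2.1258261e+16 m. 1 inch = 0.0254 m, so 0.09137 inch = 0.09137 * 0.0254 = 0.002320798 m. Combine: 2.1258261e+16 m * 0.002320798 m = 4.933613e+13 m^2. 1 ft^2 = 0.09290304 m^2, so 4.933613e+13 m^2 = 4.933613e+13 / 0.09290304 = 5.3104969e+14 ft^2 ≈ 5.31e+14 ft^2 (4 s.f.). Final answer: 5.31e+14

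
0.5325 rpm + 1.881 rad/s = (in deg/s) 111. Check: 1 rpm = 0.10471976 rad/s, so 0.5325 rpm = 0.5325 * 0.10471976 = 0.05576327 rad/s. 1.881 rad/s is already in rad/s. Sum: 0.05576327 + 1.881 = 1.9367633 rad/s. 1 deg/s = 0.017453293 rad/s, so 1.9367633 rad/s = 1.9367633 / 0.017453293 = 110.96836 deg/s ≈ 111 deg/s (4 s.f.).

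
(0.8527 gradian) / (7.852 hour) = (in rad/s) 1 gradian = 0.015707963 rad, so 0.8527 gradian = 0.8527 * 0.015707963 = 0.01339418 rad. 1 hour = 3600 s, so 7.852 hour = 7.852 * 3600 = 28267.2 s. Combine: 0.01339418 rad / 28267.2 s = 4.7384178e-07 rad/s. Result: 4.7384178e-07 rad/s ≈ 4.738e-07 rad/s (4 s.f.). Final answer: 4.738e-07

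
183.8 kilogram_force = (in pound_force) 1 kilogram_force = 9.80665 N, so 183.8 kilogram_force = 183.8 * 9.80665 = 1802.4623 N. 1 pound_force = 4.4482216 N, so 1802.4623 N = 1802.4623 / 4.4482216 = 405.20964 pound_force ≈ 405.2 pound_force (4 s.f.). Final answer: 405.2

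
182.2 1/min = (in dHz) 30.37. Check: 1 1/min = 0.016666667 Hz, so 182.2 1/min = 182.2 * 0.016666667 = 3.0366667 Hz. 1 dHz = 0.1 Hz, so 3.0366667 Hz = 3.0366667 / 0.1 = 30.366667 dHz ≈ 30.37 dHz (4 s.f.).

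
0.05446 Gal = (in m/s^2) 1 Gal = 0.01 m/s^2, so 0.05446 Gal = 0.05446 * 0.01 = 0.0005446 m/s^2. Result: 0.0005446 m/s^2. Final answer: 0.0005446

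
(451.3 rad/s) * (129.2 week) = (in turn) 451.3 rad/s is already in rad/s. 1 week = 604800 s, so 129.2 week = 129.2 * 604800 = 78140160 s. Combine: 451.3 rad/s * 78140160 s = 3.5264654e+10 rad. 1 turn = 6.2831853 rad, so 3.5264654e+10 rad = 3.5264654e+10 / 6.2831853 = 5.612544e+09 turn ≈ 5.613e+09 turn (4 s.f.). Final answer: 5.613e+09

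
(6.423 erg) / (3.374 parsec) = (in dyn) 6.169e-19. Check: 1 erg = 1e-07 J, so 6.423 erg = 6.423 * 1e-07 = 6.423e-07 J. 1 parsec = 3.0856776e+16 m, so 3.374 parsec = 3.374 * 3.0856776e+16 = 1.0411076e+17 m. Combine: 6.423e-07 J / 1.0411076e+17 m = 6.169391e-24 N. 1 dyn = 1e-05 N, so 6.169391e-24 N = 6.169391e-24 / 1e-05 = 6.169391e-19 dyn ≈ 6.169e-19 dyn (4 s.f.).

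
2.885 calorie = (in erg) 1.207e+08. Check: 1 calorie = 4.184 J, so 2.885 calorie = 2.885 * 4.184 = 12.07084 J. 1 erg = 1e-07 J, so 12.07084 J = 12.07084 / 1e-07 = 1.207084e+08 erg ≈ 1.207e+08 erg (4 s.f.).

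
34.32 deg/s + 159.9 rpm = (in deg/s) 993.7. Check: 1 deg/s = 0.017453293 rad/s, so 34.32 deg/s = 34.32 * 0.017453293 = 0.598997 rad/s. 1 rpm = 0.10471976 rad/s, so 159.9 rpm = 159.9 * 0.10471976 = 16.744689 rad/s. Sum: 0.598997 + 16.744689 = 17.343686 rad/s. 1 deg/s = 0.017453293 rad/s, so 17.343686 rad/s = 17.343686 / 0.017453293 = 993.72 deg/s ≈ 993.7 deg/s (4 s.f.).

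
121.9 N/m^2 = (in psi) 121.9 N/m^2 = 121.9 Pa. 1 psi = 6894.7573 Pa, so 121.9 Pa = 121.9 / 6894.7573 = 0.0176801 psi ≈ 0.01768 psi (4 s.f.). Final answer: 0.01768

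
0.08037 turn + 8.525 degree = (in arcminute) 2247. Check: 1 turn = 6.2831853 rad, so 0.08037 turn = 0.08037 * 6.2831853 = 0.5049796 rad. 1 degree = 0.017453293 rad, so 8.525 degree = 8.525 * 0.017453293 = 0.14878932 rad. Sum: 0.5049796 + 0.14878932 = 0.65376892 rad. 1 arcminute = 0.00029088821 rad, so 0.65376892 rad = 0.65376892 / 0.00029088821 = 2247.492 arcminute ≈ 2247 arcminute (4 s.f.).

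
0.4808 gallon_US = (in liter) 1.82. Check: 1 gallon_US = 0.0037854118 m^3, so 0.4808 gallon_US = 0.4808 * 0.0037854118 = 0.001820026 m^3. 1 liter = 0.001 m^3, so 0.001820026 m^3 = 0.001820026 / 0.001 = 1.820026 liter ≈ 1.82 liter (4 s.f.).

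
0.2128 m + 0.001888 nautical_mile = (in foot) 12.17. Check: 0.2128 m is already in m. 1 nautical_mile = 1852 m, so 0.001888 nautical_mile = 0.001888 * 1852 = 3.496576 m. Sum: 0.2128 + 3.496576 = 3.709376 m. 1 foot = 0.3048 m, so 3.709376 m = 3.709376 / 0.3048 = 12.169869 foot ≈ 12.17 foot (4 s.f.).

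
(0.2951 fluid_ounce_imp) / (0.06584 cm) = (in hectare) 1 fluid_ounce_imp = 2.8413063e-05 m^3, so 0.2951 fluid_ounce_imp = 0.2951 * 2.8413063e-05 = 8.3846947e-06 m^3. 1 cm = 0.01 m, so 0.06584 cm = 0.06584 * 0.01 = 0.0006584 m. Combine: 8.3846947e-06 m^3 / 0.0006584 m = 0.012734956 m^2. 1 hectare = 10000 m^2, so 0.012734956 m^2 = 0.012734956 / 10000 = 1.2734956e-06 hectare ≈ 1.273e-06 hectare (4 s.f.). Final answer: 1.273e-06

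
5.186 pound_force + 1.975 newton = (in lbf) 5.63. Check: 1 pound_force = 4.4482216 N, so 5.186 pound_force = 5.186 * 4.4482216 = 23.068477 N. 1.975 newton = 1.975 N. Sum: 23.068477 + 1.975 = 25.043477 N. 1 lbf = 4.4482216 N, so 25.043477 N = 25.043477 / 4.4482216 = 5.6299977 lbf ≈ 5.63 lbf (4 s.f.).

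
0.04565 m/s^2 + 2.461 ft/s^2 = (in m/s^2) 0.04565 m/s^2 is already in m/s^2. 1 ft/s^2 = 0.3048 m/s^2, so 2.461 ft/s^2 = 2.461 * 0.3048 = 0.7501128 m/s^2. Sum: 0.04565 + 0.7501128 = 0.7957628 m/s^2. Result: 0.7957628 m/s^2 ≈ 0.7958 m/s^2 (4 s.f.). Final answer: 0.7958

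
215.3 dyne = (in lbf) 0.000484. Check: 1 dyne = 1e-05 N, so 215.3 dyne = 215.3 * 1e-05 = 0.002153 N. 1 lbf = 4.4482216 N, so 0.002153 N = 0.002153 / 4.4482216 = 0.00048401365 lbf ≈ 0.000484 lbf (4 s.f.).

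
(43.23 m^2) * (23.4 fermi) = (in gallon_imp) 2.225e-10. Check: 43.23 m^2 is already in m^2. 1 fermi = 1e-15 m, so 23.4 fermi = 23.4 * 1e-15 = 2.34e-14 m. Combine: 43.23 m^2 * 2.34e-14 m = 1.011582e-12 m^3. 1 gallon_imp = 0.00454609 m^3, so 1.011582e-12 m^3 = 1.011582e-12 / 0.00454609 = 2.2251693e-10 gallon_imp ≈ 2.225e-10 gallon_imp (4 s.f.).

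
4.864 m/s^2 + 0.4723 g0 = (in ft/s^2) 4.864 m/s^2 is already in m/s^2. 1 g0 = 9.80665 m/s^2, so 0.4723 g0 = 0.4723 * 9.80665 = 4.6316808 m/s^2. Sum: 4.864 + 4.6316808 = 9.4956808 m/s^2. 1 ft/s^2 = 0.3048 m/s^2, so 9.4956808 m/s^2 = 9.4956808 / 0.3048 = 31.153808 ft/s^2 ≈ 31.15 ft/s^2 (4 s.f.). Final answer: 31.15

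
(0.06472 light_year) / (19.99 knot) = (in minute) 1 light_year = 9.4607305e+15 m, so 0.06472 light_year = 0.06472 * 9.4607305e+15 = 6.1229848e+14 m. 1 knot = 0.51444444 m/s, so 19.99 knot = 19.99 * 0.51444444 = 10.283744 m/s. Combine: 6.1229848e+14 m / 10.283744 m/s = 5.9540421e+13 s. 1 minute = 60 s, so 5.9540421e+13 s = 5.9540421e+13 / 60 = 9.9234035e+11 minute ≈ 9.923e+11 minute (4 s.f.). Final answer: 9.923e+11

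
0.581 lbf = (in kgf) 1 lbf = 4.4482216 N, so 0.581 lbf = 0.581 * 4.4482216 = 2.5844168 N. 1 kgf = 9.80665 N, so 2.5844168 N = 2.5844168 / 9.80665 = 0.26353717 kgf ≈ 0.2635 kgf (4 s.f.). Final answer: 0.2635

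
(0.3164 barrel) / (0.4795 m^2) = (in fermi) 1.049e+14. Check: 1 barrel = 0.15898729 m^3, so 0.3164 barrel = 0.3164 * 0.15898729 = 0.05030358 m^3. 0.4795 m^2 is already in m^2. Combine: 0.05030358 m^3 / 0.4795 m^2 = 0.1049084 m. 1 fermi = 1e-15 m, so 0.1049084 m = 0.1049084 / 1e-15 = 1.049084e+14 fermi ≈ 1.049e+14 fermi (4 s.f.).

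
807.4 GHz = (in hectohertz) 8.074e+09. Check: 1 GHz = 1e+09 Hz, so 807.4 GHz = 807.4 * 1e+09 = 8.074e+11 Hz. 1 hectohertz = 100 Hz, so 8.074e+11 Hz = 8.074e+11 / 100 = 8.074e+09 hectohertz.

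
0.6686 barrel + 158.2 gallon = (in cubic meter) 1 barrel = 0.15898729 m^3, so 0.6686 barrel = 0.6686 * 0.15898729 = 0.10629891 m^3. 1 gallon = 0.0037854118 m^3, so 158.2 gallon = 158.2 * 0.0037854118 = 0.59885214 m^3. Sum: 0.10629891 + 0.59885214 = 0.70515105 m^3. 0.70515105 m^3 = 0.70515105 cubic meter ≈ 0.7052 cubic meter (4 s.f.). Final answer: 0.7052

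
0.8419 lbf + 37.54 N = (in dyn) 1 lbf = 4.4482216 N, so 0.8419 lbf = 0.8419 * 4.4482216 = 3.7449578 N. 37.54 N is already in N. Sum: 3.7449578 + 37.54 = 41.284958 N. 1 dyn = 1e-05 N, so 41.284958 N = 41.284958 / 1e-05 = 4128495.8 dyn ≈ 4.128e+06 dyn (4 s.f.). Final answer: 4.128e+06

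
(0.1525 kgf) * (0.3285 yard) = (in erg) 4.492e+06. Check: 1 kgf = 9.80665 N, so 0.1525 kgf = 0.1525 * 9.80665 = 1.4955141 N. 1 yard = 0.9144 m, so 0.3285 yard = 0.3285 * 0.9144 = 0.3003804 m. Combine: 1.4955141 N * 0.3003804 m = 0.44922313 J. 1 erg = 1e-07 J, so 0.44922313 J = 0.44922313 / 1e-07 = 4492231.3 erg ≈ 4.492e+06 erg (4 s.f.).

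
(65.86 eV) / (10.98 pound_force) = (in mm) 1 eV = 1.6021766e-19 J, so 65.86 eV = 65.86 * 1.6021766e-19 = 1.0551935e-17 J. 1 pound_force = 4.4482216 N, so 10.98 pound_force = 10.98 * 4.4482216 = 48.841473 N. Combine: 1.0551935e-17 J / 48.841473 N = 2.1604457e-19 m. 1 mm = 0.001 m, so 2.1604457e-19 m = 2.1604457e-19 / 0.001 = 2.1604457e-16 mm ≈ 2.16e-16 mm (4 s.f.). Final answer: 2.16e-16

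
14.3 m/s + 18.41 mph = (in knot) 14.3 m/s is already in m/s. 1 mph = 0.44704 m/s, so 18.41 mph = 18.41 * 0.44704 = 8.2300064 m/s. Sum: 14.3 + 8.2300064 = 22.530006 m/s. 1 knot = 0.51444444 m/s, so 22.530006 m/s = 22.530006 / 0.51444444 = 43.794829 knot ≈ 43.79 knot (4 s.f.). Final answer: 43.79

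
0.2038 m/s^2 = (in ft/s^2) 0.6686. Check: 1 ft/s^2 = 0.3048 m/s^2, so 0.2038 m/s^2 = 0.2038 / 0.3048 = 0.66863517 ft/s^2 ≈ 0.6686 ft/s^2 (4 s.f.).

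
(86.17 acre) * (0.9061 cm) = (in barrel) 1.987e+04. Check: 1 acre = 4046.8564 m^2, so 86.17 acre = 86.17 * 4046.8564 = 348717.62 m^2. 1 cm = 0.01 m, so 0.9061 cm = 0.9061 * 0.01 = 0.009061 m. Combine: 348717.62 m^2 * 0.009061 m = 3159.7303 m^3. 1 barrel = 0.15898729 m^3, so 3159.7303 m^3 = 3159.7303 / 0.15898729 = 19874.106 barrel ≈ 1.987e+04 barrel (4 s.f.).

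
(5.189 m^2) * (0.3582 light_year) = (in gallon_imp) 3.868e+18. Check: 5.189 m^2 is already in m^2. 1 light_year = 9.4607305e+15 m, so 0.3582 light_year = 0.3582 * 9.4607305e+15 = 3.3888337e+15 m. Combine: 5.189 m^2 * 3.3888337e+15 m = 1.7584658e+16 m^3. 1 gallon_imp = 0.00454609 m^3, so 1.7584658e+16 m^3 = 1.7584658e+16 / 0.00454609 = 3.868084e+18 gallon_imp ≈ 3.868e+18 gallon_imp (4 s.f.).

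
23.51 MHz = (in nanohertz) 2.351e+16. Check: 1 MHz = 1000000 Hz, so 23.51 MHz = 23.51 * 1000000 = 23510000 Hz. 1 nanohertz = 1e-09 Hz, so 23510000 Hz = 23510000 / 1e-09 = 2.351e+16 nanohertz.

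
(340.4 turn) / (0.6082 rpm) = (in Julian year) 0.001064. Check: 1 turn = 6.2831853 rad, so 340.4 turn = 340.4 * 6.2831853 = 2138.7963 rad. 1 rpm = 0.10471976 rad/s, so 0.6082 rpm = 0.6082 * 0.10471976 = 0.063690555 rad/s. Combine: 2138.7963 rad / 0.063690555 rad/s = 33581.059 s. 1 Julian year = 31557600 s, so 33581.059 s = 33581.059 / 31557600 = 0.0010641195 Julian year ≈ 0.001064 Julian year (4 s.f.).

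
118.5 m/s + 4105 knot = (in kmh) 8029. Check: 118.5 m/s is already in m/s. 1 knot = 0.51444444 m/s, so 4105 knot = 4105 * 0.51444444 = 2111.7944 m/s. Sum: 118.5 + 2111.7944 = 2230.2944 m/s. 1 kmh = 0.27777778 m/s, so 2230.2944 m/s = 2230.2944 / 0.27777778 = 8029.06 kmh ≈ 8029 kmh (4 s.f.).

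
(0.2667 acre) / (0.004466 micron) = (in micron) 2.417e+17. Check: 1 acre = 4046.8564 m^2, so 0.2667 acre = 0.2667 * 4046.8564 = 1079.2966 m^2. 1 micron = 1e-06 m, so 0.004466 micron = 0.004466 * 1e-06 = 4.466e-09 m. Combine: 1079.2966 m^2 / 4.466e-09 m = 2.4166964e+11 m. 1 micron = 1e-06 m, so 2.4166964e+11 m = 2.4166964e+11 / 1e-06 = 2.4166964e+17 micron ≈ 2.417e+17 micron (4 s.f.).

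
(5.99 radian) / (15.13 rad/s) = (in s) 0.3959. Check: 5.99 radian = 5.99 rad. 15.13 rad/s is already in rad/s. Combine: 5.99 rad / 15.13 rad/s = 0.39590218 s. Result: 0.39590218 s ≈ 0.3959 s (4 s.f.).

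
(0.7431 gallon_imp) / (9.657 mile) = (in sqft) 1 gallon_imp = 0.00454609 m^3, so 0.7431 gallon_imp = 0.7431 * 0.00454609 = 0.0033781995 m^3. 1 mile = 1609.344 m, so 9.657 mile = 9.657 * 1609.344 = 15541.435 m. Combine: 0.0033781995 m^3 / 15541.435 m = 2.1736728e-07 m^2. 1 sqft = 0.09290304 m^2, so 2.1736728e-07 m^2 = 2.1736728e-07 / 0.09290304 = 2.3397219e-06 sqft ≈ 2.34e-06 sqft (4 s.f.). Final answer: 2.34e-06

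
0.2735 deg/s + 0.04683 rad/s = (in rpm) 0.4928. Check: 1 deg/s = 0.017453293 rad/s, so 0.2735 deg/s = 0.2735 * 0.017453293 = 0.0047734755 rad/s. 0.04683 rad/s is already in rad/s. Sum: 0.0047734755 + 0.04683 = 0.051603476 rad/s. 1 rpm = 0.10471976 rad/s, so 0.051603476 rad/s = 0.051603476 / 0.10471976 = 0.49277689 rpm ≈ 0.4928 rpm (4 s.f.).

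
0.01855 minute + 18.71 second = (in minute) 0.3304. Check: 1 minute = 60 s, so 0.01855 minute = 0.01855 * 60 = 1.113 s. 18.71 second = 18.71 s. Sum: 1.113 + 18.71 = 19.823 s. 1 minute = 60 s, so 19.823 s = 19.823 / 60 = 0.33038333 minute ≈ 0.3304 minute (4 s.f.).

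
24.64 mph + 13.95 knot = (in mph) 40.69. Check: 1 mph = 0.44704 m/s, so 24.64 mph = 24.64 * 0.44704 = 11.015066 m/s. 1 knot = 0.51444444 m/s, so 13.95 knot = 13.95 * 0.51444444 = 7.1765 m/s. Sum: 11.015066 + 7.1765 = 18.191566 m/s. 1 mph = 0.44704 m/s, so 18.191566 m/s = 18.191566 / 0.44704 = 40.693373 mph ≈ 40.69 mph (4 s.f.).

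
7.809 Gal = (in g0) 1 Gal = 0.01 m/s^2, so 7.809 Gal = 7.809 * 0.01 = 0.07809 m/s^2. 1 g0 = 9.80665 m/s^2, so 0.07809 m/s^2 = 0.07809 / 9.80665 = 0.0079629639 g0 ≈ 0.007963 g0 (4 s.f.). Final answer: 0.007963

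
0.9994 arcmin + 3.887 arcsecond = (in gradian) 1 arcmin = 0.00029088821 rad, so 0.9994 arcmin = 0.9994 * 0.00029088821 = 0.00029071368 rad. 1 arcsecond = 4.8481368e-06 rad, so 3.887 arcsecond = 3.887 * 4.8481368e-06 = 1.8844708e-05 rad. Sum: 0.00029071368 + 1.8844708e-05 = 0.00030955838 rad. 1 gradian = 0.015707963 rad, so 0.00030955838 rad = 0.00030955838 / 0.015707963 = 0.019707099 gradian ≈ 0.01971 gradian (4 s.f.). Final answer: 0.01971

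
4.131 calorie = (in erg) 1 calorie = 4.184 J, so 4.131 calorie = 4.131 * 4.184 = 17.284104 J. 1 erg = 1e-07 J, so 17.284104 J = 17.284104 / 1e-07 = 1.7284104e+08 erg ≈ 1.728e+08 erg (4 s.f.). Final answer: 1.728e+08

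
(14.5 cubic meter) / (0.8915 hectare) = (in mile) 1.011e-06. Check: 14.5 cubic meter = 14.5 m^3. 1 hectare = 10000 m^2, so 0.8915 hectare = 0.8915 * 10000 = 8915 m^2. Combine: 14.5 m^3 / 8915 m^2 = 0.0016264722 m. 1 mile = 1609.344 m, so 0.0016264722 m = 0.0016264722 / 1609.344 = 1.010643e-06 mile ≈ 1.011e-06 mile (4 s.f.).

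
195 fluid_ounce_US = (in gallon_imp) 1.269. Check: 1 fluid_ounce_US = 2.957353e-05 m^3, so 195 fluid_ounce_US = 195 * 2.957353e-05 = 0.0057668383 m^3. 1 gallon_imp = 0.00454609 m^3, so 0.0057668383 m^3 = 0.0057668383 / 0.00454609 = 1.2685271 gallon_imp ≈ 1.269 gallon_imp (4 s.f.).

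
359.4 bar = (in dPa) 1 bar = 100000 Pa, so 359.4 bar = 359.4 * 100000 = 35940000 Pa. 1 dPa = 0.1 Pa, so 35940000 Pa = 35940000 / 0.1 = 3.594e+08 dPa. Final answer: 3.594e+08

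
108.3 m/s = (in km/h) 1 km/h = 0.27777778 m/s, so 108.3 m/s = 108.3 / 0.27777778 = 389.88 km/h ≈ 389.9 km/h (4 s.f.). Final answer: 389.9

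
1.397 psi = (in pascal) 9632. Check: 1 psi = 6894.7573 Pa, so 1.397 psi = 1.397 * 6894.7573 = 9631.9759 Pa. 9631.9759 Pa = 9631.9759 pascal ≈ 9632 pascal (4 s.f.).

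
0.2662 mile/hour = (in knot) 1 mile/hour = 0.44704 m/s, so 0.2662 mile/hour = 0.2662 * 0.44704 = 0.11900205 m/s. 1 knot = 0.51444444 m/s, so 0.11900205 m/s = 0.11900205 / 0.51444444 = 0.23132148 knot ≈ 0.2313 knot (4 s.f.). Final answer: 0.2313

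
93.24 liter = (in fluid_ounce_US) 3153. Check: 1 liter = 0.001 m^3, so 93.24 liter = 93.24 * 0.001 = 0.09324 m^3. 1 fluid_ounce_US = 2.957353e-05 m^3, so 0.09324 m^3 = 0.09324 / 2.957353e-05 = 3152.8195 fluid_ounce_US ≈ 3153 fluid_ounce_US (4 s.f.).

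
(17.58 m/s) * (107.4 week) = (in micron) 17.58 m/s is already in m/s. 1 week = 604800 s, so 107.4 week = 107.4 * 604800 = 64955520 s. Combine: 17.58 m/s * 64955520 s = 1.141918e+09 m. 1 micron = 1e-06 m, so 1.141918e+09 m = 1.141918e+09 / 1e-06 = 1.141918e+15 micron ≈ 1.142e+15 micron (4 s.f.). Final answer: 1.142e+15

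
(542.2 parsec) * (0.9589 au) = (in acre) 1 parsec = 3.0856776e+16 m, so 542.2 parsec = 542.2 * 3.0856776e+16 = 1.6730544e+19 m. 1 au = 1.4959787e+11 m, so 0.9589 au = 0.9589 * 1.4959787e+11 = 1.434494e+11 m. Combine: 1.6730544e+19 m * 1.434494e+11 m = 2.3999864e+30 m^2. 1 acre = 4046.8564 m^2, so 2.3999864e+30 m^2 = 2.3999864e+30 / 4046.8564 = 5.9304957e+26 acre ≈ 5.93e+26 acre (4 s.f.). Final answer: 5.93e+26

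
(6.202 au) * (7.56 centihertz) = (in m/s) 1 au = 1.4959787e+11 m, so 6.202 au = 6.202 * 1.4959787e+11 = 9.2780599e+11 m. 1 centihertz = 0.01 Hz, so 7.56 centihertz = 7.56 * 0.01 = 0.0756 Hz. Combine: 9.2780599e+11 m * 0.0756 Hz = 7.0142133e+10 m/s. Result: 7.0142133e+10 m/s ≈ 7.014e+10 m/s (4 s.f.). Final answer: 7.014e+10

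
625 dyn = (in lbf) 1 dyn = 1e-05 N, so 625 dyn = 625 * 1e-05 = 0.00625 N. 1 lbf = 4.4482216 N, so 0.00625 N = 0.00625 / 4.4482216 = 0.0014050559 lbf ≈ 0.001405 lbf (4 s.f.). Final answer: 0.001405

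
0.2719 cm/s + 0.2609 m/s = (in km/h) 0.949. Check: 1 cm/s = 0.01 m/s, so 0.2719 cm/s = 0.2719 * 0.01 = 0.002719 m/s. 0.2609 m/s is already in m/s. Sum: 0.002719 + 0.2609 = 0.263619 m/s. 1 km/h = 0.27777778 m/s, so 0.263619 m/s = 0.263619 / 0.27777778 = 0.9490284 km/h ≈ 0.949 km/h (4 s.f.).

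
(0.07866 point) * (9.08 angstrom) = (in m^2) 1 point = 0.00035277778 m, so 0.07866 point = 0.07866 * 0.00035277778 = 2.77495e-05 m. 1 angstrom = 1e-10 m, so 9.08 angstrom = 9.08 * 1e-10 = 9.08e-10 m. Combine: 2.77495e-05 m * 9.08e-10 m = 2.5196546e-14 m^2. Result: 2.5196546e-14 m^2 ≈ 2.52e-14 m^2 (4 s.f.). Final answer: 2.52e-14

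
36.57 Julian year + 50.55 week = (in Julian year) 1 Julian year = 31557600 s, so 36.57 Julian year = 36.57 * 31557600 = 1.1540614e+09 s. 1 week = 604800 s, so 50.55 week = 50.55 * 604800 = 30572640 s. Sum: 1.1540614e+09 + 30572640 = 1.1846341e+09 s. 1 Julian year = 31557600 s, so 1.1846341e+09 s = 1.1846341e+09 / 31557600 = 37.538789 Julian year ≈ 37.54 Julian year (4 s.f.). Final answer: 37.54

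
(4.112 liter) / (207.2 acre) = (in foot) 1.609e-08. Check: 1 liter = 0.001 m^3, so 4.112 liter = 4.112 * 0.001 = 0.004112 m^3. 1 acre = 4046.8564 m^2, so 207.2 acre = 207.2 * 4046.8564 = 838508.65 m^2. Combine: 0.004112 m^3 / 838508.65 m^2 = 4.9039446e-09 m. 1 foot = 0.3048 m, so 4.9039446e-09 m = 4.9039446e-09 / 0.3048 = 1.6089057e-08 foot ≈ 1.609e-08 foot (4 s.f.).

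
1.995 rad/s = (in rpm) 19.05. Check: 1 rpm = 0.10471976 rad/s, so 1.995 rad/s = 1.995 / 0.10471976 = 19.050847 rpm ≈ 19.05 rpm (4 s.f.).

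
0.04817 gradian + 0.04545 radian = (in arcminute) 1 gradian = 0.015707963 rad, so 0.04817 gradian = 0.04817 * 0.015707963 = 0.00075665259 rad. 0.04545 radian = 0.04545 rad. Sum: 0.00075665259 + 0.04545 = 0.046206653 rad. 1 arcminute = 0.00029088821 rad, so 0.046206653 rad = 0.046206653 / 0.00029088821 = 158.84677 arcminute ≈ 158.8 arcminute (4 s.f.). Final answer: 158.8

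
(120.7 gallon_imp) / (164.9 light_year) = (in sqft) 1 gallon_imp = 0.00454609 m^3, so 120.7 gallon_imp = 120.7 * 0.00454609 = 0.54871306 m^3. 1 light_year = 9.4607305e+15 m, so 164.9 light_year = 164.9 * 9.4607305e+15 = 1.5600745e+18 m. Combine: 0.54871306 m^3 / 1.5600745e+18 m = 3.5172236e-19 m^2. 1 sqft = 0.09290304 m^2, so 3.5172236e-19 m^2 = 3.5172236e-19 / 0.09290304 = 3.7859079e-18 sqft ≈ 3.786e-18 sqft (4 s.f.). Final answer: 3.786e-18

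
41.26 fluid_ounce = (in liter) 1 fluid_ounce = 2.957353e-05 m^3, so 41.26 fluid_ounce = 41.26 * 2.957353e-05 = 0.0012202038 m^3. 1 liter = 0.001 m^3, so 0.0012202038 m^3 = 0.0012202038 / 0.001 = 1.2202038 liter ≈ 1.22 liter (4 s.f.). Final answer: 1.22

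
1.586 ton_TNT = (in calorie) 1.586e+09. Check: 1 ton_TNT = 4.184e+09 J, so 1.586 ton_TNT = 1.586 * 4.184e+09 = 6.635824e+09 J. 1 calorie = 4.184 J, so 6.635824e+09 J = 6.635824e+09 / 4.184 = 1.586e+09 calorie.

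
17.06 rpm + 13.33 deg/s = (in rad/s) 2.019. Check: 1 rpm = 0.10471976 rad/s, so 17.06 rpm = 17.06 * 0.10471976 = 1.786519 rad/s. 1 deg/s = 0.017453293 rad/s, so 13.33 deg/s = 13.33 * 0.017453293 = 0.23265239 rad/s. Sum: 1.786519 + 0.23265239 = 2.0191714 rad/s. Result: 2.0191714 rad/s ≈ 2.019 rad/s (4 s.f.).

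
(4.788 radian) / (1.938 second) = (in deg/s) 141.6. Check: 4.788 radian = 4.788 rad. 1.938 second = 1.938 s. Combine: 4.788 rad / 1.938 s = 2.4705882 rad/s. 1 deg/s = 0.017453293 rad/s, so 2.4705882 rad/s = 2.4705882 / 0.017453293 = 141.55428 deg/s ≈ 141.6 deg/s (4 s.f.).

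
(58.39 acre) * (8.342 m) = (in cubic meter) 1 acre = 4046.8564 m^2, so 58.39 acre = 58.39 * 4046.8564 = 236295.95 m^2. 8.342 m is already in m. Combine: 236295.95 m^2 * 8.342 m = 1971180.8 m^3. 1971180.8 m^3 = 1971180.8 cubic meter ≈ 1.971e+06 cubic meter (4 s.f.). Final answer: 1.971e+06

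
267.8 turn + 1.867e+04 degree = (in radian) 1 turn = 6.2831853 rad, so 267.8 turn = 267.8 * 6.2831853 = 1682.637 rad. 1 degree = 0.017453293 rad, so 1.867e+04 degree = 1.867e+04 * 0.017453293 = 325.85297 rad. Sum: 1682.637 + 325.85297 = 2008.49 rad. 2008.49 rad = 2008.49 radian ≈ 2008 radian (4 s.f.). Final answer: 2008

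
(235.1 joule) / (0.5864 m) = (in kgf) 235.1 joule = 235.1 J. 0.5864 m is already in m. Combine: 235.1 J / 0.5864 m = 400.92087 N. 1 kgf = 9.80665 N, so 400.92087 N = 400.92087 / 9.80665 = 40.882551 kgf ≈ 40.88 kgf (4 s.f.). Final answer: 40.88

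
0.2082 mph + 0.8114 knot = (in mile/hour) 1 mph = 0.44704 m/s, so 0.2082 mph = 0.2082 * 0.44704 = 0.093073728 m/s. 1 knot = 0.51444444 m/s, so 0.8114 knot = 0.8114 * 0.51444444 = 0.41742022 m/s. Sum: 0.093073728 + 0.41742022 = 0.51049395 m/s. 1 mile/hour = 0.44704 m/s, so 0.51049395 m/s = 0.51049395 / 0.44704 = 1.1419424 mile/hour ≈ 1.142 mile/hour (4 s.f.). Final answer: 1.142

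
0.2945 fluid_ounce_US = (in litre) 1 fluid_ounce_US = 2.957353e-05 m^3, so 0.2945 fluid_ounce_US = 0.2945 * 2.957353e-05 = 8.7094045e-06 m^3. 1 litre = 0.001 m^3, so 8.7094045e-06 m^3 = 8.7094045e-06 / 0.001 = 0.0087094045 litre ≈ 0.008709 litre (4 s.f.). Final answer: 0.008709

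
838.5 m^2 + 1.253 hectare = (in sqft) 838.5 m^2 is already in m^2. 1 hectare = 10000 m^2, so 1.253 hectare = 1.253 * 10000 = 12530 m^2. Sum: 838.5 + 12530 = 13368.5 m^2. 1 sqft = 0.09290304 m^2, so 13368.5 m^2 = 13368.5 / 0.09290304 = 143897.34 sqft ≈ 1.439e+05 sqft (4 s.f.). Final answer: 1.439e+05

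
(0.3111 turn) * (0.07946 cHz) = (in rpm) 1 turn = 6.2831853 rad, so 0.3111 turn = 0.3111 * 6.2831853 = 1.9546989 rad. 1 cHz = 0.01 Hz, so 0.07946 cHz = 0.07946 * 0.01 = 0.0007946 Hz. Combine: 1.9546989 rad * 0.0007946 Hz = 0.0015532038 rad/s. 1 rpm = 0.10471976 rad/s, so 0.0015532038 rad/s = 0.0015532038 / 0.10471976 = 0.014832004 rpm ≈ 0.01483 rpm (4 s.f.). Final answer: 0.01483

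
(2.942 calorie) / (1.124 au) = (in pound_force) 1 calorie = 4.184 J, so 2.942 calorie = 2.942 * 4.184 = 12.309328 J. 1 au = 1.4959787e+11 m, so 1.124 au = 1.124 * 1.4959787e+11 = 1.6814801e+11 m. Combine: 12.309328 J / 1.6814801e+11 m = 7.3205316e-11 N. 1 pound_force = 4.4482216 N, so 7.3205316e-11 N = 7.3205316e-11 / 4.4482216 = 1.645721e-11 pound_force ≈ 1.646e-11 pound_force (4 s.f.). Final answer: 1.646e-11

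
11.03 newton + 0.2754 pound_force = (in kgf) 1.25. Check: 11.03 newton = 11.03 N. 1 pound_force = 4.4482216 N, so 0.2754 pound_force = 0.2754 * 4.4482216 = 1.2250402 N. Sum: 11.03 + 1.2250402 = 12.25504 N. 1 kgf = 9.80665 N, so 12.25504 N = 12.25504 / 9.80665 = 1.2496663 kgf ≈ 1.25 kgf (4 s.f.).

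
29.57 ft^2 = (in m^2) 1 ft^2 = 0.09290304 m^2, so 29.57 ft^2 = 29.57 * 0.09290304 = 2.7471429 m^2. Result: 2.7471429 m^2 ≈ 2.747 m^2 (4 s.f.). Final answer: 2.747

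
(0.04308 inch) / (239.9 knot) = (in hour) 1 inch = 0.0254 m, so 0.04308 inch = 0.04308 * 0.0254 = 0.001094232 m. 1 knot = 0.51444444 m/s, so 239.9 knot = 239.9 * 0.51444444 = 123.41522 m/s. Combine: 0.001094232 m / 123.41522 m/s = 8.8662645e-06 s. 1 hour = 3600 s, so 8.8662645e-06 s = 8.8662645e-06 / 3600 = 2.4628512e-09 hour ≈ 2.463e-09 hour (4 s.f.). Final answer: 2.463e-09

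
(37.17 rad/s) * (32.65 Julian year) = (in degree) 37.17 rad/s is already in rad/s. 1 Julian year = 31557600 s, so 32.65 Julian year = 32.65 * 31557600 = 1.0303556e+09 s. Combine: 37.17 rad/s * 1.0303556e+09 s = 3.8298319e+10 rad. 1 degree = 0.017453293 rad, so 3.8298319e+10 rad = 3.8298319e+10 / 0.017453293 = 2.194332e+12 degree ≈ 2.194e+12 degree (4 s.f.). Final answer: 2.194e+12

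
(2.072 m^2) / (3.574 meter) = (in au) 2.072 m^2 is already in m^2. 3.574 meter = 3.574 m. Combine: 2.072 m^2 / 3.574 m = 0.57974259 m. 1 au = 1.4959787e+11 m, so 0.57974259 m = 0.57974259 / 1.4959787e+11 = 3.8753398e-12 au ≈ 3.875e-12 au (4 s.f.). Final answer: 3.875e-12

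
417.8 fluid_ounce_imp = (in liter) 11.87. Check: 1 fluid_ounce_imp = 2.8413063e-05 m^3, so 417.8 fluid_ounce_imp = 417.8 * 2.8413063e-05 = 0.011870978 m^3. 1 liter = 0.001 m^3, so 0.011870978 m^3 = 0.011870978 / 0.001 = 11.870978 liter ≈ 11.87 liter (4 s.f.).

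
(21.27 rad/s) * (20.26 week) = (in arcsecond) 5.376e+13. Check: 21.27 rad/s is already in rad/s. 1 week = 604800 s, so 20.26 week = 20.26 * 604800 = 12253248 s. Combine: 21.27 rad/s * 12253248 s = 2.6062658e+08 rad. 1 arcsecond = 4.8481368e-06 rad, so 2.6062658e+08 rad = 2.6062658e+08 / 4.8481368e-06 = 5.3758092e+13 arcsecond ≈ 5.376e+13 arcsecond (4 s.f.).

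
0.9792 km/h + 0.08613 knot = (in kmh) 1 km/h = 0.27777778 m/s, so 0.9792 km/h = 0.9792 * 0.27777778 = 0.272 m/s. 1 knot = 0.51444444 m/s, so 0.08613 knot = 0.08613 * 0.51444444 = 0.0443091 m/s. Sum: 0.272 + 0.0443091 = 0.3163091 m/s. 1 kmh = 0.27777778 m/s, so 0.3163091 m/s = 0.3163091 / 0.27777778 = 1.1387128 kmh ≈ 1.139 kmh (4 s.f.). Final answer: 1.139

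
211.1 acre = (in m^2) 1 acre = 4046.8564 m^2, so 211.1 acre = 211.1 * 4046.8564 = 854291.39 m^2. Result: 854291.39 m^2 ≈ 8.543e+05 m^2 (4 s.f.). Final answer: 8.543e+05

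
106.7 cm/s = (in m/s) 1.067. Check: 1 cm/s = 0.01 m/s, so 106.7 cm/s = 106.7 * 0.01 = 1.067 m/s. Result: 1.067 m/s.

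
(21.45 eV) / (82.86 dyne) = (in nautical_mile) 2.24e-18. Check: 1 eV = 1.6021766e-19 J, so 21.45 eV = 21.45 * 1.6021766e-19 = 3.4366689e-18 J. 1 dyne = 1e-05 N, so 82.86 dyne = 82.86 * 1e-05 = 0.0008286 N. Combine: 3.4366689e-18 J / 0.0008286 N = 4.1475608e-15 m. 1 nautical_mile = 1852 m, so 4.1475608e-15 m = 4.1475608e-15 / 1852 = 2.2395037e-18 nautical_mile ≈ 2.24e-18 nautical_mile (4 s.f.).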